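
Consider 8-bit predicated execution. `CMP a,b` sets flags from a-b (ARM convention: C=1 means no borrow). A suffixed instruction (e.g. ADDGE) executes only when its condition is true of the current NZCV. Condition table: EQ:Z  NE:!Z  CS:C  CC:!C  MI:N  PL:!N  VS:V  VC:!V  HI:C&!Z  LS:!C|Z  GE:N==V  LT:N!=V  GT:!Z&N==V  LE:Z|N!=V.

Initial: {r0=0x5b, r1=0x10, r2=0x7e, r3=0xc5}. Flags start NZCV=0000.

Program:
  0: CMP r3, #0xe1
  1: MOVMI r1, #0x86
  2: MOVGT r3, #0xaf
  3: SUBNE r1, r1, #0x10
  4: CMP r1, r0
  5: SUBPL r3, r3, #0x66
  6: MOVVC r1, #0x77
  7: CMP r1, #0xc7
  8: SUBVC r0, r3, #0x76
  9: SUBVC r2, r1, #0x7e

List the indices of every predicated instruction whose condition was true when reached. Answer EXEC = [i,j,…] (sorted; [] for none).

0: ✓ CMP  NZCV=1000
1: ✓ MOVMI  r1←0x86
2: · MOVGT
3: ✓ SUBNE  r1←0x76
4: ✓ CMP  NZCV=0010
5: ✓ SUBPL  r3←0x5f
6: ✓ MOVVC  r1←0x77
7: ✓ CMP  NZCV=1001
8: · SUBVC
9: · SUBVC

EXEC = [1,3,5,6]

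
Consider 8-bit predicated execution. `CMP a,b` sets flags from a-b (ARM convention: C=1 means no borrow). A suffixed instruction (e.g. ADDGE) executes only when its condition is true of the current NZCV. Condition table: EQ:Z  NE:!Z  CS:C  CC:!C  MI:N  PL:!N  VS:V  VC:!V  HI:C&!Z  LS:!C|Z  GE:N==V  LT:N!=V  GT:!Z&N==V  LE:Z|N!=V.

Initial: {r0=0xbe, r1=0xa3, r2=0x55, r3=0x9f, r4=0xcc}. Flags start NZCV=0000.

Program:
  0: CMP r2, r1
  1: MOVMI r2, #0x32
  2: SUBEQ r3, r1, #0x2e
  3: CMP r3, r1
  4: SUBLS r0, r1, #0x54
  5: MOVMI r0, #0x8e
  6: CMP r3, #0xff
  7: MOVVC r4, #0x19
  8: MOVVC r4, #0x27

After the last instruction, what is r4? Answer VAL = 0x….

VAL = 0x27

[0] flags=1001 → (cmp)
[1] flags=1001 MI?T → r2=0x32
[2] flags=1001 EQ?F → skip
[3] flags=1000 → (cmp)
[4] flags=1000 LS?T → r0=0x4f
[5] flags=1000 MI?T → r0=0x8e
[6] flags=1000 → (cmp)
[7] flags=1000 VC?T → r4=0x19
[8] flags=1000 VC?T → r4=0x27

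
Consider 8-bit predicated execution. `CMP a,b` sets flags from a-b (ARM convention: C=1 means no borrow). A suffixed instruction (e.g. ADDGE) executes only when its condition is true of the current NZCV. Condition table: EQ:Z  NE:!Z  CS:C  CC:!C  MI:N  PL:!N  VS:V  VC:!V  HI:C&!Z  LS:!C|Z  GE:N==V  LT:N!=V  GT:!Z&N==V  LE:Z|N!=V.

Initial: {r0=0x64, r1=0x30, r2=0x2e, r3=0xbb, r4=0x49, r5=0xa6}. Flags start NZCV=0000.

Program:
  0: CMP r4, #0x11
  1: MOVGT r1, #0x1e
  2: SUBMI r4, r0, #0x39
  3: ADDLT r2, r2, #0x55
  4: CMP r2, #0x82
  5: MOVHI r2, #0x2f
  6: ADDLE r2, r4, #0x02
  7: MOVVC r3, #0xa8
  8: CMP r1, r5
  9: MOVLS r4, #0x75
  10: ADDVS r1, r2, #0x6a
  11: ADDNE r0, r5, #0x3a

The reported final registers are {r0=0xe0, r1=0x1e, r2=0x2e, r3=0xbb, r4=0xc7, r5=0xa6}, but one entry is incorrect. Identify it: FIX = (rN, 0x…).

FIX = (r4, 0x75)

[0] flags=0010 → (cmp)
[1] flags=0010 GT?T → r1=0x1e
[2] flags=0010 MI?F → skip
[3] flags=0010 LT?F → skip
[4] flags=1001 → (cmp)
[5] flags=1001 HI?F → skip
[6] flags=1001 LE?F → skip
[7] flags=1001 VC?F → skip
[8] flags=0000 → (cmp)
[9] flags=0000 LS?T → r4=0x75
[10] flags=0000 VS?F → skip
[11] flags=0000 NE?T → r0=0xe0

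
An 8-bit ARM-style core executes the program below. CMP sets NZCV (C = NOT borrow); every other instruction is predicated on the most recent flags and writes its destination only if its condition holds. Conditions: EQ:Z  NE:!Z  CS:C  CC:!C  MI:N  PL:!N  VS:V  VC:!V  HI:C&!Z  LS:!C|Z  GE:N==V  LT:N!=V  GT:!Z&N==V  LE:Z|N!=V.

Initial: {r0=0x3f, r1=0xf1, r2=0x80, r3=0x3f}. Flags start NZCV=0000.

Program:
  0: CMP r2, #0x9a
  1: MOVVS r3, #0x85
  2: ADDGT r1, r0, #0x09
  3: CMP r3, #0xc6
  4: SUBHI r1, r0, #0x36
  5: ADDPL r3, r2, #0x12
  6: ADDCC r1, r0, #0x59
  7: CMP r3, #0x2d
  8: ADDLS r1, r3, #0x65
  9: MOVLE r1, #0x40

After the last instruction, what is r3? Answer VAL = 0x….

VAL = 0x92

0: ✓ CMP  NZCV=1000
1: · MOVVS
2: · ADDGT
3: ✓ CMP  NZCV=0000
4: · SUBHI
5: ✓ ADDPL  r3←0x92
6: ✓ ADDCC  r1←0x98
7: ✓ CMP  NZCV=0011
8: · ADDLS
9: ✓ MOVLE  r1←0x40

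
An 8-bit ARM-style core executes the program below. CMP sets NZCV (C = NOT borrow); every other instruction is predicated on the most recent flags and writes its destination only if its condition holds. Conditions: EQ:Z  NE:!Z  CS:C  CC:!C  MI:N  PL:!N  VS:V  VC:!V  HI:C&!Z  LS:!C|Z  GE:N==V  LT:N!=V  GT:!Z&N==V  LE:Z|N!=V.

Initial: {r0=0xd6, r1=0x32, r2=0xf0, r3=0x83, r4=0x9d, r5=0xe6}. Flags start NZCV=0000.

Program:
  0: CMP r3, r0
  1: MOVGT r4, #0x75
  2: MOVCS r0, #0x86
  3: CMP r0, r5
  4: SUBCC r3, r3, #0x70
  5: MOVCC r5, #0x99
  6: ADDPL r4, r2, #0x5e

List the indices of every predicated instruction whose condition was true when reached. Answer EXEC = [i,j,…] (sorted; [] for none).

[0] flags=1000 → (cmp)
[1] flags=1000 GT?F → skip
[2] flags=1000 CS?F → skip
[3] flags=1000 → (cmp)
[4] flags=1000 CC?T → r3=0x13
[5] flags=1000 CC?T → r5=0x99
[6] flags=1000 PL?F → skip

EXEC = [4,5]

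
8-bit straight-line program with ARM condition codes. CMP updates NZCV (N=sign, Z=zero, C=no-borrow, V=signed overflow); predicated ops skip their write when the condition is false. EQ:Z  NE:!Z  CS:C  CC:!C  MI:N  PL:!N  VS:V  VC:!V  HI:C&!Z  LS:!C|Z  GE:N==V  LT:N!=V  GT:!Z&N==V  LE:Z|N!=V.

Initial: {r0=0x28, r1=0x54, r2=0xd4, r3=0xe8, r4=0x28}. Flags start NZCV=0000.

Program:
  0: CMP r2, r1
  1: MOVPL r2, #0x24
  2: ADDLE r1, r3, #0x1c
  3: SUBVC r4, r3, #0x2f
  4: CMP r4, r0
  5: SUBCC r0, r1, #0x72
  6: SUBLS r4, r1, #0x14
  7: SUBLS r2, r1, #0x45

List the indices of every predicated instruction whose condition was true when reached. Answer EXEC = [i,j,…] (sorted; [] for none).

EXEC = [2,3]

[0] flags=1010 → (cmp)
[1] flags=1010 PL?F → skip
[2] flags=1010 LE?T → r1=0x04
[3] flags=1010 VC?T → r4=0xb9
[4] flags=1010 → (cmp)
[5] flags=1010 CC?F → skip
[6] flags=1010 LS?F → skip
[7] flags=1010 LS?F → skip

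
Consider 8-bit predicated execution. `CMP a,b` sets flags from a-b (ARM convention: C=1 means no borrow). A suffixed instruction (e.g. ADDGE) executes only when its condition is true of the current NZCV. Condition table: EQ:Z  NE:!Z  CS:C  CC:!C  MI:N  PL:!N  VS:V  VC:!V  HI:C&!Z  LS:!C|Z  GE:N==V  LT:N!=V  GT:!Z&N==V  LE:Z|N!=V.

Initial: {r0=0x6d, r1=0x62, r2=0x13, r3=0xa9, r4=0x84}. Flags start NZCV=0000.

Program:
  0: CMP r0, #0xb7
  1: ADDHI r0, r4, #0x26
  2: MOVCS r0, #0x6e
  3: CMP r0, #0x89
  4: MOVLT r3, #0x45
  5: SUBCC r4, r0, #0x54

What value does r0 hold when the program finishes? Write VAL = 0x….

VAL = 0x6d

0: ✓ CMP  NZCV=1001
1: · ADDHI
2: · MOVCS
3: ✓ CMP  NZCV=1001
4: · MOVLT
5: ✓ SUBCC  r4←0x19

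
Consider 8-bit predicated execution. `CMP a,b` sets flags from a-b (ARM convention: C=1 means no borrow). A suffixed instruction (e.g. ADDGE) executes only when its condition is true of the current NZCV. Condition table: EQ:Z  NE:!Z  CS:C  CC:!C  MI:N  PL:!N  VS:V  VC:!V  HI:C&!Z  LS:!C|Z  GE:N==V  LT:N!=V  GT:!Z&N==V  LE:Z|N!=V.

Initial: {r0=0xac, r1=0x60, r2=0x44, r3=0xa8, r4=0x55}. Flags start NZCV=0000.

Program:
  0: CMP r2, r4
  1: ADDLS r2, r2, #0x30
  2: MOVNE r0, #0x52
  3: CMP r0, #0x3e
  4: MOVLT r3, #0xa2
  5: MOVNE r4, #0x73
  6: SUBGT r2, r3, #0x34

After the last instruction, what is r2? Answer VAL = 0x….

[0] flags=1000 → (cmp)
[1] flags=1000 LS?T → r2=0x74
[2] flags=1000 NE?T → r0=0x52
[3] flags=0010 → (cmp)
[4] flags=0010 LT?F → skip
[5] flags=0010 NE?T → r4=0x73
[6] flags=0010 GT?T → r2=0x74

VAL = 0x74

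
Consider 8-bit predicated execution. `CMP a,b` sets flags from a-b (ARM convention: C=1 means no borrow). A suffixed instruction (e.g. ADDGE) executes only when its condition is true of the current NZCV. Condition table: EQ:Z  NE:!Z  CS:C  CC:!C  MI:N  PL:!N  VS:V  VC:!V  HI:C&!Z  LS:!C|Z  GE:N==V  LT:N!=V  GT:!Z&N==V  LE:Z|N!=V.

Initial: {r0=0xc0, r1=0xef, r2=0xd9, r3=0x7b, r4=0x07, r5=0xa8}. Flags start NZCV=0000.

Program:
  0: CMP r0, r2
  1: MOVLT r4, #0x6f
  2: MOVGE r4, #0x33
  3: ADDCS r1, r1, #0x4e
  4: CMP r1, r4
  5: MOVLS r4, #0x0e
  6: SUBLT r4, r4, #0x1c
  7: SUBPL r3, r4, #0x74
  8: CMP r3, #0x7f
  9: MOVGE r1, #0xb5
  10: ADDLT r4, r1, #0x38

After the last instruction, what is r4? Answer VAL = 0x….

VAL = 0x27

0: ✓ CMP  NZCV=1000
1: ✓ MOVLT  r4←0x6f
2: · MOVGE
3: · ADDCS
4: ✓ CMP  NZCV=1010
5: · MOVLS
6: ✓ SUBLT  r4←0x53
7: · SUBPL
8: ✓ CMP  NZCV=1000
9: · MOVGE
10: ✓ ADDLT  r4←0x27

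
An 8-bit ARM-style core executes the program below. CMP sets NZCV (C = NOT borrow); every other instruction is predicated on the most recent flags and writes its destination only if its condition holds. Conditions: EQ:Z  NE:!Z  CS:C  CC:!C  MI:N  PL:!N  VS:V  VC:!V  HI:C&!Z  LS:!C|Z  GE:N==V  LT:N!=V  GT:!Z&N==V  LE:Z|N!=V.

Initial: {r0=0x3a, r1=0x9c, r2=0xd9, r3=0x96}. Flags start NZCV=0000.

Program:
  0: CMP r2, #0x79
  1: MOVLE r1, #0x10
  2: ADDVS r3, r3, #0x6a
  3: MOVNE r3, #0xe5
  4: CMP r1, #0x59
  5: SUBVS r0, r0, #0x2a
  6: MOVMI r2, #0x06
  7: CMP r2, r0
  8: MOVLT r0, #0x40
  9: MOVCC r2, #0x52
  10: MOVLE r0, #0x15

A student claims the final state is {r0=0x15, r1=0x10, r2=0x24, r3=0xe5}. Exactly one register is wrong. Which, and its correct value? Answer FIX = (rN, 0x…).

0: ✓ CMP  NZCV=0011
1: ✓ MOVLE  r1←0x10
2: ✓ ADDVS  r3←0x00
3: ✓ MOVNE  r3←0xe5
4: ✓ CMP  NZCV=1000
5: · SUBVS
6: ✓ MOVMI  r2←0x06
7: ✓ CMP  NZCV=1000
8: ✓ MOVLT  r0←0x40
9: ✓ MOVCC  r2←0x52
10: ✓ MOVLE  r0←0x15

FIX = (r2, 0x52)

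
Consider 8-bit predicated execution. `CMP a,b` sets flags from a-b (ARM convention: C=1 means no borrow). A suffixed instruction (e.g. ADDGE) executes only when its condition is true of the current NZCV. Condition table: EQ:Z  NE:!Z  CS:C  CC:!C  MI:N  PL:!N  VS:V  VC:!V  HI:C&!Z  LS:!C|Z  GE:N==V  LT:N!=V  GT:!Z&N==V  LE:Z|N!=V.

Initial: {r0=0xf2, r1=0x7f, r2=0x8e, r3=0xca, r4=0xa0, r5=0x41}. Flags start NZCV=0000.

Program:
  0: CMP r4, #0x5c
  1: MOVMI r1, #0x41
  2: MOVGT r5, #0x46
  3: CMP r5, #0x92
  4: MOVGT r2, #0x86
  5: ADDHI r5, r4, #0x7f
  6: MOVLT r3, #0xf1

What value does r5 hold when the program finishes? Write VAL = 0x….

0: ✓ CMP  NZCV=0011
1: · MOVMI
2: · MOVGT
3: ✓ CMP  NZCV=1001
4: ✓ MOVGT  r2←0x86
5: · ADDHI
6: · MOVLT

VAL = 0x41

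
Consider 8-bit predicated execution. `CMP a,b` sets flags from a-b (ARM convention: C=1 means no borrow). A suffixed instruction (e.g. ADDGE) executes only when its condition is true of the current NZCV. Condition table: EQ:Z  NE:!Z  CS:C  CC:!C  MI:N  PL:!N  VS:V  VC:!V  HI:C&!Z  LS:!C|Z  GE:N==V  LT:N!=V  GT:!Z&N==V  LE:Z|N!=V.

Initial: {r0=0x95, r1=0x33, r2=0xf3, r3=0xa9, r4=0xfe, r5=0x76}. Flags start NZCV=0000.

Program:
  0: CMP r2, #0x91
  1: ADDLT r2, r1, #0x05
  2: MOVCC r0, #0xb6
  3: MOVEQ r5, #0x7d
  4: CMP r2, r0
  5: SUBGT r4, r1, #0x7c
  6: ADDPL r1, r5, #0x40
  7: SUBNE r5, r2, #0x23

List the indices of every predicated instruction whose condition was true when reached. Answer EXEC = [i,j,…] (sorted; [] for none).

[0] flags=0010 → (cmp)
[1] flags=0010 LT?F → skip
[2] flags=0010 CC?F → skip
[3] flags=0010 EQ?F → skip
[4] flags=0010 → (cmp)
[5] flags=0010 GT?T → r4=0xb7
[6] flags=0010 PL?T → r1=0xb6
[7] flags=0010 NE?T → r5=0xd0

EXEC = [5,6,7]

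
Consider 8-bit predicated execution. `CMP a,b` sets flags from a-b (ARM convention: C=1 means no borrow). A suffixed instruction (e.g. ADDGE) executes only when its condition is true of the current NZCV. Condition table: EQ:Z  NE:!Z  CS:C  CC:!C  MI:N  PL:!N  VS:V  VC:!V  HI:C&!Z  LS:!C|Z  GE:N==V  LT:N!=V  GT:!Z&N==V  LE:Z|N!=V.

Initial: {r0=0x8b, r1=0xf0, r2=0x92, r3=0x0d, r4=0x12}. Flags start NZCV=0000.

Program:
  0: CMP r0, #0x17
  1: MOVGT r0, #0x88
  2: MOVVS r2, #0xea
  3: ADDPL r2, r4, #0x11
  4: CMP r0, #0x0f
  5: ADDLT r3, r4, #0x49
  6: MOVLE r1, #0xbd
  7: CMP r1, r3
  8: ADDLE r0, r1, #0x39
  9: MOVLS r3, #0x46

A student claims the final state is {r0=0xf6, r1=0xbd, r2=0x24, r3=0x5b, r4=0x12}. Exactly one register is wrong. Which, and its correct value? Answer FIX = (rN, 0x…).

0: ✓ CMP  NZCV=0011
1: · MOVGT
2: ✓ MOVVS  r2←0xea
3: ✓ ADDPL  r2←0x23
4: ✓ CMP  NZCV=0011
5: ✓ ADDLT  r3←0x5b
6: ✓ MOVLE  r1←0xbd
7: ✓ CMP  NZCV=0011
8: ✓ ADDLE  r0←0xf6
9: · MOVLS

FIX = (r2, 0x23)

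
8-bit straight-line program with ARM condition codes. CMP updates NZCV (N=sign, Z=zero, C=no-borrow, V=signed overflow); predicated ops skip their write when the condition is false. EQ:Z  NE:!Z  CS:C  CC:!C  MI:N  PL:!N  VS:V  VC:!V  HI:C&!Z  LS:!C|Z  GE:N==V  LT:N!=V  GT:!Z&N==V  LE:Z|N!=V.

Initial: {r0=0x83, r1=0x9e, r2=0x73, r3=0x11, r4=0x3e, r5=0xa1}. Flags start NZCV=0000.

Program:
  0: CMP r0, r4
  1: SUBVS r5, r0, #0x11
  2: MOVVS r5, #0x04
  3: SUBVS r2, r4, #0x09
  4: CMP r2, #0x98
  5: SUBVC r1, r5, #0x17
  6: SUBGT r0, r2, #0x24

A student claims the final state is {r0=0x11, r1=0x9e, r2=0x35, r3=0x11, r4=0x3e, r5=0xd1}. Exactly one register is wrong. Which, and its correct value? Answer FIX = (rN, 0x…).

0: ✓ CMP  NZCV=0011
1: ✓ SUBVS  r5←0x72
2: ✓ MOVVS  r5←0x04
3: ✓ SUBVS  r2←0x35
4: ✓ CMP  NZCV=1001
5: · SUBVC
6: ✓ SUBGT  r0←0x11

FIX = (r5, 0x04)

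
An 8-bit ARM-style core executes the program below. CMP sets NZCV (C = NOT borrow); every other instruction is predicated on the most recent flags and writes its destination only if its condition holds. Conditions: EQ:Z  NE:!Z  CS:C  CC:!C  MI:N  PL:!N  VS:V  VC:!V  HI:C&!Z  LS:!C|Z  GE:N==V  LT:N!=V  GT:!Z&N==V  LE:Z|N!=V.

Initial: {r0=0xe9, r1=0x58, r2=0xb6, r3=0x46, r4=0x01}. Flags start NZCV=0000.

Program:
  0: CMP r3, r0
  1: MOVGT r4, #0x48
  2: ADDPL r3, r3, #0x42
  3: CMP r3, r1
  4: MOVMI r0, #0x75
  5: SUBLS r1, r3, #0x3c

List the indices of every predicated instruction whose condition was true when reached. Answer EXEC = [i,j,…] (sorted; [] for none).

EXEC = [1,2]

0: ✓ CMP  NZCV=0000
1: ✓ MOVGT  r4←0x48
2: ✓ ADDPL  r3←0x88
3: ✓ CMP  NZCV=0011
4: · MOVMI
5: · SUBLS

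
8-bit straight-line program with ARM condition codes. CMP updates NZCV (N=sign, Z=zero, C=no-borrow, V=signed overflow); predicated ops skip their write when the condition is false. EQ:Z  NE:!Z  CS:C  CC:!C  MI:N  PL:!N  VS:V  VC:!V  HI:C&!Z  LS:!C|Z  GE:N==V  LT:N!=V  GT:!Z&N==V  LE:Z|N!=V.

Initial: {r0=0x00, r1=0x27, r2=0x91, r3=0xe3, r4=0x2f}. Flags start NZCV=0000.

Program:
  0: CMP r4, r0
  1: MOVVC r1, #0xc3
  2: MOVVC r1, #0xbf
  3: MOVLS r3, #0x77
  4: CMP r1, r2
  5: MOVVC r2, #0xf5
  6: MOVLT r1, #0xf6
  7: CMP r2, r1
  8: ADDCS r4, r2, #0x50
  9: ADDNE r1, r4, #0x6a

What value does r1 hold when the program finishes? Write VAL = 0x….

0: ✓ CMP  NZCV=0010
1: ✓ MOVVC  r1←0xc3
2: ✓ MOVVC  r1←0xbf
3: · MOVLS
4: ✓ CMP  NZCV=0010
5: ✓ MOVVC  r2←0xf5
6: · MOVLT
7: ✓ CMP  NZCV=0010
8: ✓ ADDCS  r4←0x45
9: ✓ ADDNE  r1←0xaf

VAL = 0xaf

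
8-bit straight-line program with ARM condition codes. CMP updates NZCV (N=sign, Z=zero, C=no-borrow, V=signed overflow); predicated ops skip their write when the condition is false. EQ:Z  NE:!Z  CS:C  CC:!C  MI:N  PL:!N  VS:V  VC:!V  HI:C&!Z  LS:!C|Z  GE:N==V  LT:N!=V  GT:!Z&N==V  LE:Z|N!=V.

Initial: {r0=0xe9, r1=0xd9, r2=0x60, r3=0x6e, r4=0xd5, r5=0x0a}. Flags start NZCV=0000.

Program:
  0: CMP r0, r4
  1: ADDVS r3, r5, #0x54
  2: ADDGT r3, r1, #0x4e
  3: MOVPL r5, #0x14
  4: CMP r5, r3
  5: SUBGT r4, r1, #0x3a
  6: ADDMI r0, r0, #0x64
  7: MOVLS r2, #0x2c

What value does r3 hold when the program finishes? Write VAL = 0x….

0: ✓ CMP  NZCV=0010
1: · ADDVS
2: ✓ ADDGT  r3←0x27
3: ✓ MOVPL  r5←0x14
4: ✓ CMP  NZCV=1000
5: · SUBGT
6: ✓ ADDMI  r0←0x4d
7: ✓ MOVLS  r2←0x2c

VAL = 0x27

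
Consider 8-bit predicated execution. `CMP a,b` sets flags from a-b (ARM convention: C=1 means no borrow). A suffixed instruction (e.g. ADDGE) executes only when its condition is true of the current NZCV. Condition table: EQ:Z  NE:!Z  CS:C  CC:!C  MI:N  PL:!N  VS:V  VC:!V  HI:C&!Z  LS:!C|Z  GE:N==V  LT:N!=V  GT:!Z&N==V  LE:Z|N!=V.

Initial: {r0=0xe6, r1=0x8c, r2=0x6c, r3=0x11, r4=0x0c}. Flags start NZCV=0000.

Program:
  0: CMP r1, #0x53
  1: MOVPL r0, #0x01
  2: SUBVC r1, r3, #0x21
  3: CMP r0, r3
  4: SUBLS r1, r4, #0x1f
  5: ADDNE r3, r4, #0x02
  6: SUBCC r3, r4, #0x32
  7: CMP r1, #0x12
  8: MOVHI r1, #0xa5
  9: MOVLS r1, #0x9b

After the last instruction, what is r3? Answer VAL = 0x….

VAL = 0xda

0: ✓ CMP  NZCV=0011
1: ✓ MOVPL  r0←0x01
2: · SUBVC
3: ✓ CMP  NZCV=1000
4: ✓ SUBLS  r1←0xed
5: ✓ ADDNE  r3←0x0e
6: ✓ SUBCC  r3←0xda
7: ✓ CMP  NZCV=1010
8: ✓ MOVHI  r1←0xa5
9: · MOVLS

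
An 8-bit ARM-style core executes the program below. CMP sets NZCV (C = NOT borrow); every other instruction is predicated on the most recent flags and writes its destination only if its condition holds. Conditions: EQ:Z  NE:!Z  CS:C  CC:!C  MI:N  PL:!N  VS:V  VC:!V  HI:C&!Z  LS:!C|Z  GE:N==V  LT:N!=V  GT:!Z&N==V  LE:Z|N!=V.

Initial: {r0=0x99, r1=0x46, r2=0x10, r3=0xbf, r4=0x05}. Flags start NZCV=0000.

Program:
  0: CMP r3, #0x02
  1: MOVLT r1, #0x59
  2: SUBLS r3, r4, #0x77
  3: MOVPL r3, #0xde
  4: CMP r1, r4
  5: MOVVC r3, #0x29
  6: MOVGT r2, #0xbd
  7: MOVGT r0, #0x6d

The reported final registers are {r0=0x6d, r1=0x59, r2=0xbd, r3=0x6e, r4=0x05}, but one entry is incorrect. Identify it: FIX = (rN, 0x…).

[0] flags=1010 → (cmp)
[1] flags=1010 LT?T → r1=0x59
[2] flags=1010 LS?F → skip
[3] flags=1010 PL?F → skip
[4] flags=0010 → (cmp)
[5] flags=0010 VC?T → r3=0x29
[6] flags=0010 GT?T → r2=0xbd
[7] flags=0010 GT?T → r0=0x6d

FIX = (r3, 0x29)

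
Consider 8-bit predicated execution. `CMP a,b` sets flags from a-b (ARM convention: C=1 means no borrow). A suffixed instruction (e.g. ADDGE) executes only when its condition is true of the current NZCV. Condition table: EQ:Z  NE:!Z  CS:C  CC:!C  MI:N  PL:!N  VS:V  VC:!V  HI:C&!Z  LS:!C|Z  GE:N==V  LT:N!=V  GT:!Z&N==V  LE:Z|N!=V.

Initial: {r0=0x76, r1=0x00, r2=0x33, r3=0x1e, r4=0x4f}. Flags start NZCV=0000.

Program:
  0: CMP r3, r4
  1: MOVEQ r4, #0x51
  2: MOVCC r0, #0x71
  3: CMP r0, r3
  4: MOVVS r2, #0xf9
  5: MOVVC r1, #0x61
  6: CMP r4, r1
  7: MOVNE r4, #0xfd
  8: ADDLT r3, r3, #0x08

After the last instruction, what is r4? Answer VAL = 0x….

0: ✓ CMP  NZCV=1000
1: · MOVEQ
2: ✓ MOVCC  r0←0x71
3: ✓ CMP  NZCV=0010
4: · MOVVS
5: ✓ MOVVC  r1←0x61
6: ✓ CMP  NZCV=1000
7: ✓ MOVNE  r4←0xfd
8: ✓ ADDLT  r3←0x26

VAL = 0xfd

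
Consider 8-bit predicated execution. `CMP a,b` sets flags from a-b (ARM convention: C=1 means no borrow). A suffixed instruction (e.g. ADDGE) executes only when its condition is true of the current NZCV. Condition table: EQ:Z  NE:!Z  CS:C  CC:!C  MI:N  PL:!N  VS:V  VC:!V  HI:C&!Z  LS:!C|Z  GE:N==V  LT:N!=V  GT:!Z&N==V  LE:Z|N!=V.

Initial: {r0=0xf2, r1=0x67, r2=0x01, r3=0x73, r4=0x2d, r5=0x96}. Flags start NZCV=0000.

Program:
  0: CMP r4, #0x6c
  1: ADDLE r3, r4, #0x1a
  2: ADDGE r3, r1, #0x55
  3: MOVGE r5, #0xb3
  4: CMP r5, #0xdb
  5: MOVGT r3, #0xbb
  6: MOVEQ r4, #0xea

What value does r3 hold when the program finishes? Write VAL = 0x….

VAL = 0x47

[0] flags=1000 → (cmp)
[1] flags=1000 LE?T → r3=0x47
[2] flags=1000 GE?F → skip
[3] flags=1000 GE?F → skip
[4] flags=1000 → (cmp)
[5] flags=1000 GT?F → skip
[6] flags=1000 EQ?F → skip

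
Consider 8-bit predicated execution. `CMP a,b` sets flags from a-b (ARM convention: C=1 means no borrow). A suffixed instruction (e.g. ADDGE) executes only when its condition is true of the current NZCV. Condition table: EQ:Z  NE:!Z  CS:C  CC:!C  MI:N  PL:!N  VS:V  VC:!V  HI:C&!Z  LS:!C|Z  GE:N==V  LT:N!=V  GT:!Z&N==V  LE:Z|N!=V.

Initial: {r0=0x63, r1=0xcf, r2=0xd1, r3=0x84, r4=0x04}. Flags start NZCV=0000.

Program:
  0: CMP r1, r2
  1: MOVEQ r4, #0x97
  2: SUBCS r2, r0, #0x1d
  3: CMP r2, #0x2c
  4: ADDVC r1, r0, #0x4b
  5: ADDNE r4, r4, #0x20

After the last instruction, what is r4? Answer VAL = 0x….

VAL = 0x24

0: ✓ CMP  NZCV=1000
1: · MOVEQ
2: · SUBCS
3: ✓ CMP  NZCV=1010
4: ✓ ADDVC  r1←0xae
5: ✓ ADDNE  r4←0x24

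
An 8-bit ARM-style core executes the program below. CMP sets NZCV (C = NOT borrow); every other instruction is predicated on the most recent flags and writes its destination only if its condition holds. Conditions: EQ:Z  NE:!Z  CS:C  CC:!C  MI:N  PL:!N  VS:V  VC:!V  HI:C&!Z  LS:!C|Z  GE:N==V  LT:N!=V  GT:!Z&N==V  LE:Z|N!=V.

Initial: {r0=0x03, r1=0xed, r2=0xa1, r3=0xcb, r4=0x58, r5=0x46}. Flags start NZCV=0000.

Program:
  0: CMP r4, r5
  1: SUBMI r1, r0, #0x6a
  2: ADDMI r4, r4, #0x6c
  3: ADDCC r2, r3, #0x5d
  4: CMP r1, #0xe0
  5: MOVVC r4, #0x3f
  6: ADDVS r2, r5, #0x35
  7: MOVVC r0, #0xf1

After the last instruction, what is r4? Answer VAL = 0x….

VAL = 0x3f

0: ✓ CMP  NZCV=0010
1: · SUBMI
2: · ADDMI
3: · ADDCC
4: ✓ CMP  NZCV=0010
5: ✓ MOVVC  r4←0x3f
6: · ADDVS
7: ✓ MOVVC  r0←0xf1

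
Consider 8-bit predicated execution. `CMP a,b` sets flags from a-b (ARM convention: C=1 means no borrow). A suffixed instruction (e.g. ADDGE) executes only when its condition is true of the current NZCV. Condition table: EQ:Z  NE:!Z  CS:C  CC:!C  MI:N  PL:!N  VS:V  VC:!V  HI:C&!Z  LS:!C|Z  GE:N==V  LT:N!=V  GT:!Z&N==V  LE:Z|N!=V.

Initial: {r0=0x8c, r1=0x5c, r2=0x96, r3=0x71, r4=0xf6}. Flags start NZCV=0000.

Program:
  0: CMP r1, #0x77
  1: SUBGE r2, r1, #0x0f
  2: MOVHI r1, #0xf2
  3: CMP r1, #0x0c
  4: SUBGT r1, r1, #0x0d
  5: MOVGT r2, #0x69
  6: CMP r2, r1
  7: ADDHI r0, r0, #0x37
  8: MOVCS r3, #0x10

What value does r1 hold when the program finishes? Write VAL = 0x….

[0] flags=1000 → (cmp)
[1] flags=1000 GE?F → skip
[2] flags=1000 HI?F → skip
[3] flags=0010 → (cmp)
[4] flags=0010 GT?T → r1=0x4f
[5] flags=0010 GT?T → r2=0x69
[6] flags=0010 → (cmp)
[7] flags=0010 HI?T → r0=0xc3
[8] flags=0010 CS?T → r3=0x10

VAL = 0x4f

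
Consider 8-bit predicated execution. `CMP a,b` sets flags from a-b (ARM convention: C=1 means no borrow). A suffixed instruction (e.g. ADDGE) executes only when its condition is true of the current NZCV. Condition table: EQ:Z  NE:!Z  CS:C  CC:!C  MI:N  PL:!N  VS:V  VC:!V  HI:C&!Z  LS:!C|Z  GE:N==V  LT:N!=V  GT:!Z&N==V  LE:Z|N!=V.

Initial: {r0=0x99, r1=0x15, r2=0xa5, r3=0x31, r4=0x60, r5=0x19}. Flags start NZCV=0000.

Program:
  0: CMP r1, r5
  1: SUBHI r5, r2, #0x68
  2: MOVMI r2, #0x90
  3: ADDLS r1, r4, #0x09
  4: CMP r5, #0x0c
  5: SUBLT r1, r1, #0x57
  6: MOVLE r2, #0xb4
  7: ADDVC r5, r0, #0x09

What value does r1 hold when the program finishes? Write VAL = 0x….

[0] flags=1000 → (cmp)
[1] flags=1000 HI?F → skip
[2] flags=1000 MI?T → r2=0x90
[3] flags=1000 LS?T → r1=0x69
[4] flags=0010 → (cmp)
[5] flags=0010 LT?F → skip
[6] flags=0010 LE?F → skip
[7] flags=0010 VC?T → r5=0xa2

VAL = 0x69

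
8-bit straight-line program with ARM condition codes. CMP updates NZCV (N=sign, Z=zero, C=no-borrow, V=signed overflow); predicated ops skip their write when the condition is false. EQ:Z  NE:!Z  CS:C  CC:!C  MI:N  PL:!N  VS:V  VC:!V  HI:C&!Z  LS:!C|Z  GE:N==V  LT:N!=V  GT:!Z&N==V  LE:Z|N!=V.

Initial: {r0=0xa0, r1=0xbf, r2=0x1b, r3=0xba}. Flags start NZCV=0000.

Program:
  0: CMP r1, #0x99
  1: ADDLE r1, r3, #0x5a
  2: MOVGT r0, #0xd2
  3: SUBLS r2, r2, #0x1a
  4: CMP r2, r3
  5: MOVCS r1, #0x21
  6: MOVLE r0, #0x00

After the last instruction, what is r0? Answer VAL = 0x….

VAL = 0xd2

[0] flags=0010 → (cmp)
[1] flags=0010 LE?F → skip
[2] flags=0010 GT?T → r0=0xd2
[3] flags=0010 LS?F → skip
[4] flags=0000 → (cmp)
[5] flags=0000 CS?F → skip
[6] flags=0000 LE?F → skip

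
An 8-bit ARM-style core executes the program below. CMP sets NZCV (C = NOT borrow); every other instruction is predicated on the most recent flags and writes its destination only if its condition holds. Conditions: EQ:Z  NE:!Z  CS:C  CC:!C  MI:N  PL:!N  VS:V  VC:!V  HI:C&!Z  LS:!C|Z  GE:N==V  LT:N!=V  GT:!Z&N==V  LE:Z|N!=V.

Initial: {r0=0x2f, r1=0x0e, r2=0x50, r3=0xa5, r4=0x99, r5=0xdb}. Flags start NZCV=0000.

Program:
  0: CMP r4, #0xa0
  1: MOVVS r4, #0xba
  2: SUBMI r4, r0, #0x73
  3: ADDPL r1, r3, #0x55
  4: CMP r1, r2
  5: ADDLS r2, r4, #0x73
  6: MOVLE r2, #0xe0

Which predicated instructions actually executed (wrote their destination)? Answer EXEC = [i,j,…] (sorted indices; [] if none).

EXEC = [2,5,6]

0: ✓ CMP  NZCV=1000
1: · MOVVS
2: ✓ SUBMI  r4←0xbc
3: · ADDPL
4: ✓ CMP  NZCV=1000
5: ✓ ADDLS  r2←0x2f
6: ✓ MOVLE  r2←0xe0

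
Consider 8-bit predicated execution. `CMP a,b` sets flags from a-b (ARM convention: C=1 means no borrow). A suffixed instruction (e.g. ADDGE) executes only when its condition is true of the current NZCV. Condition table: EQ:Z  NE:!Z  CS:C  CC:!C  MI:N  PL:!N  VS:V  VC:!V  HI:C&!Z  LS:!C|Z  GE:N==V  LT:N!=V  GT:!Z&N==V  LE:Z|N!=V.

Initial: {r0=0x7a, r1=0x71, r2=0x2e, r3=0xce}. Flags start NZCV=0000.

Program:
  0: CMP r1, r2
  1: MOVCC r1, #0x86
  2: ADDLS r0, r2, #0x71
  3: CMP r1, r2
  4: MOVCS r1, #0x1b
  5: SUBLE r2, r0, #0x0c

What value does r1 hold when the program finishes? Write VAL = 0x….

[0] flags=0010 → (cmp)
[1] flags=0010 CC?F → skip
[2] flags=0010 LS?F → skip
[3] flags=0010 → (cmp)
[4] flags=0010 CS?T → r1=0x1b
[5] flags=0010 LE?F → skip

VAL = 0x1b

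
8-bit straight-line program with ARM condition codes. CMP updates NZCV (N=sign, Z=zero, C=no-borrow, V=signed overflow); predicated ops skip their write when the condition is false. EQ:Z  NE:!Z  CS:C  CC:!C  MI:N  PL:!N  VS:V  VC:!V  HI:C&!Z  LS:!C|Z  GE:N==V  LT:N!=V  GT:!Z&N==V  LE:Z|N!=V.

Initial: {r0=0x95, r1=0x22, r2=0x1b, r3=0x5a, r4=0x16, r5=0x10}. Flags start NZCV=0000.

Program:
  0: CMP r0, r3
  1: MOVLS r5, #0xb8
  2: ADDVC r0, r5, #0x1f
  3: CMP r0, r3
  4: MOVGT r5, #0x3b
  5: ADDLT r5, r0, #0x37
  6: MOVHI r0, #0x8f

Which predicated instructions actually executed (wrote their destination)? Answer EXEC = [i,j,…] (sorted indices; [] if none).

EXEC = [5,6]

[0] flags=0011 → (cmp)
[1] flags=0011 LS?F → skip
[2] flags=0011 VC?F → skip
[3] flags=0011 → (cmp)
[4] flags=0011 GT?F → skip
[5] flags=0011 LT?T → r5=0xcc
[6] flags=0011 HI?T → r0=0x8f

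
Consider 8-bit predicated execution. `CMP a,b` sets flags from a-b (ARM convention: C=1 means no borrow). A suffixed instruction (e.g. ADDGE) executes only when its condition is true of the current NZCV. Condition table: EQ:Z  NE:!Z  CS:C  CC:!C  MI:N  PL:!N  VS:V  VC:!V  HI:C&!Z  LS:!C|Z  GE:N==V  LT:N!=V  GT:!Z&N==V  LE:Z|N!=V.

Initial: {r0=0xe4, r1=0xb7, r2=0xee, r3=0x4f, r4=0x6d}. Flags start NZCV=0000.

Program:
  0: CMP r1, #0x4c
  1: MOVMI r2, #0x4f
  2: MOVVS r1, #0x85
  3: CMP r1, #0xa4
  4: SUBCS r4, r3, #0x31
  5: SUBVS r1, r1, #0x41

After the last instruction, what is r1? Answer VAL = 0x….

[0] flags=0011 → (cmp)
[1] flags=0011 MI?F → skip
[2] flags=0011 VS?T → r1=0x85
[3] flags=1000 → (cmp)
[4] flags=1000 CS?F → skip
[5] flags=1000 VS?F → skip

VAL = 0x85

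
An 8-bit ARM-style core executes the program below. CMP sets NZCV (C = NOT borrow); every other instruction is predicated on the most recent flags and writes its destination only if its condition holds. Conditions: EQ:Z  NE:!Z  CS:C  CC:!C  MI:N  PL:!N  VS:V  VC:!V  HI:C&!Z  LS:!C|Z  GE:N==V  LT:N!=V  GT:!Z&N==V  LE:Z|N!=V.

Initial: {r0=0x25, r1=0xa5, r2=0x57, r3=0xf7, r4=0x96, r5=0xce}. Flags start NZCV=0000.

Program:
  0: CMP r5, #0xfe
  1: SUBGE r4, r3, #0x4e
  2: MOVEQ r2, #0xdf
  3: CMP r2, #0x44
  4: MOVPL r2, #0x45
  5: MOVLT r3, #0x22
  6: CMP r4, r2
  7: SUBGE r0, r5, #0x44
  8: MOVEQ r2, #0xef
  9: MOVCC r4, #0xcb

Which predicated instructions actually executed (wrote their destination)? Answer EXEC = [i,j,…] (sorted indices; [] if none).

EXEC = [4]

[0] flags=1000 → (cmp)
[1] flags=1000 GE?F → skip
[2] flags=1000 EQ?F → skip
[3] flags=0010 → (cmp)
[4] flags=0010 PL?T → r2=0x45
[5] flags=0010 LT?F → skip
[6] flags=0011 → (cmp)
[7] flags=0011 GE?F → skip
[8] flags=0011 EQ?F → skip
[9] flags=0011 CC?F → skip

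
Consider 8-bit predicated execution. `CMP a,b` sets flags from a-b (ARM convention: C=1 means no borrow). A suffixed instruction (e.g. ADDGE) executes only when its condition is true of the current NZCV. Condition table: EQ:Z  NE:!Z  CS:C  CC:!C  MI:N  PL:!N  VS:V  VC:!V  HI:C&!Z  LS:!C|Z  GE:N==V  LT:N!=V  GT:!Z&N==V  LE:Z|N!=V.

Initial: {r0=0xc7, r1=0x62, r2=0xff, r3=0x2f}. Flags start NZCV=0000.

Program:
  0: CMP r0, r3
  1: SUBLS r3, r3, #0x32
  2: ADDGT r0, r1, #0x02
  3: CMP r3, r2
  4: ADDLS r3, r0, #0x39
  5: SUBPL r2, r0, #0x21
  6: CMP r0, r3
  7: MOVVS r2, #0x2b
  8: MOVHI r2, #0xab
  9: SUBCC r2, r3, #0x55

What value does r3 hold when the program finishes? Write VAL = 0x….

VAL = 0x00

[0] flags=1010 → (cmp)
[1] flags=1010 LS?F → skip
[2] flags=1010 GT?F → skip
[3] flags=0000 → (cmp)
[4] flags=0000 LS?T → r3=0x00
[5] flags=0000 PL?T → r2=0xa6
[6] flags=1010 → (cmp)
[7] flags=1010 VS?F → skip
[8] flags=1010 HI?T → r2=0xab
[9] flags=1010 CC?F → skip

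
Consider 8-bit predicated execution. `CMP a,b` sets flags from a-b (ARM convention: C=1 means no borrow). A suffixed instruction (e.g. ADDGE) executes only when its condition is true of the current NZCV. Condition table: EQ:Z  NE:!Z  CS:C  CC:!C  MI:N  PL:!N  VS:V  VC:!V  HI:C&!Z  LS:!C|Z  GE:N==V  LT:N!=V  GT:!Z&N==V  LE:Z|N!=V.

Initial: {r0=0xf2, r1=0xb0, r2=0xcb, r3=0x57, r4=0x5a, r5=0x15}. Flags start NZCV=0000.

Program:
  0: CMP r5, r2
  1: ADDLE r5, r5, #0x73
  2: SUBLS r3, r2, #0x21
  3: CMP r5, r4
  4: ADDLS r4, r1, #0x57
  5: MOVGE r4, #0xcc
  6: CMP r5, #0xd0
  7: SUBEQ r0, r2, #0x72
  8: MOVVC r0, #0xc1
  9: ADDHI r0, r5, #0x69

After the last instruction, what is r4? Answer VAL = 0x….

VAL = 0x07

[0] flags=0000 → (cmp)
[1] flags=0000 LE?F → skip
[2] flags=0000 LS?T → r3=0xaa
[3] flags=1000 → (cmp)
[4] flags=1000 LS?T → r4=0x07
[5] flags=1000 GE?F → skip
[6] flags=0000 → (cmp)
[7] flags=0000 EQ?F → skip
[8] flags=0000 VC?T → r0=0xc1
[9] flags=0000 HI?F → skip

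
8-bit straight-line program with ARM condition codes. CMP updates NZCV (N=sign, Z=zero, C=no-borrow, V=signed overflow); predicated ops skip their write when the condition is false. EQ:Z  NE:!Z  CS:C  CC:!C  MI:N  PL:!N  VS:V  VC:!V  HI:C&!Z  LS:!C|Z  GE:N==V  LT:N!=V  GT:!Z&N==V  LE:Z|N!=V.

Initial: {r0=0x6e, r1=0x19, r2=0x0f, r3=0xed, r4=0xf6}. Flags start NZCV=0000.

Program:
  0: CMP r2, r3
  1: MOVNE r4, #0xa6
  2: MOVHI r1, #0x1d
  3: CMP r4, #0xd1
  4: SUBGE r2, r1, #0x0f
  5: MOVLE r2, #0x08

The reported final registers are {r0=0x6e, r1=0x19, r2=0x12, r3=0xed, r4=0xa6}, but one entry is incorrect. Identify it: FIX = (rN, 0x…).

0: ✓ CMP  NZCV=0000
1: ✓ MOVNE  r4←0xa6
2: · MOVHI
3: ✓ CMP  NZCV=1000
4: · SUBGE
5: ✓ MOVLE  r2←0x08

FIX = (r2, 0x08)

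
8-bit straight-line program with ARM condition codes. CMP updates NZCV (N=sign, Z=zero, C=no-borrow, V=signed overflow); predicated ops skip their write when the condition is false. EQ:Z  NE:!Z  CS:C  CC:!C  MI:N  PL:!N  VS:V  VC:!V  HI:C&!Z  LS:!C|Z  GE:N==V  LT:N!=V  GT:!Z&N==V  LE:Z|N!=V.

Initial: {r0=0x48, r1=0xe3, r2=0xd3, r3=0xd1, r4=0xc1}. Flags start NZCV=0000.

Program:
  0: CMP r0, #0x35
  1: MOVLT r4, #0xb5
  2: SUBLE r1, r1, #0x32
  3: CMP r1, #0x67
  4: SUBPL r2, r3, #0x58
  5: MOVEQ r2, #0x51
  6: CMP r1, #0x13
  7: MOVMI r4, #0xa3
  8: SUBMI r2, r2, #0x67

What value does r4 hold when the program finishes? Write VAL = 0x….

VAL = 0xa3

0: ✓ CMP  NZCV=0010
1: · MOVLT
2: · SUBLE
3: ✓ CMP  NZCV=0011
4: ✓ SUBPL  r2←0x79
5: · MOVEQ
6: ✓ CMP  NZCV=1010
7: ✓ MOVMI  r4←0xa3
8: ✓ SUBMI  r2←0x12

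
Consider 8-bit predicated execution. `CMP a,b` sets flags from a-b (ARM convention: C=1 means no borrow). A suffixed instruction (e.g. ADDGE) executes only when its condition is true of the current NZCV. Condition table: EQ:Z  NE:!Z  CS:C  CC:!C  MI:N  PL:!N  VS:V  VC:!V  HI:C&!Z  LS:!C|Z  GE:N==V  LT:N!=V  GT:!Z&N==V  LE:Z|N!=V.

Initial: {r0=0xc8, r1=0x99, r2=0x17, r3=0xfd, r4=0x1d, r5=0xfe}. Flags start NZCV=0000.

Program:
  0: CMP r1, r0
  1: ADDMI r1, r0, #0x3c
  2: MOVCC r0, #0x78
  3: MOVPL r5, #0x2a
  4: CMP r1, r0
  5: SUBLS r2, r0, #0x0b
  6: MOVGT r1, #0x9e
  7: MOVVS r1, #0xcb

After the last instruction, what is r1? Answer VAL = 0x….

VAL = 0x04

0: ✓ CMP  NZCV=1000
1: ✓ ADDMI  r1←0x04
2: ✓ MOVCC  r0←0x78
3: · MOVPL
4: ✓ CMP  NZCV=1000
5: ✓ SUBLS  r2←0x6d
6: · MOVGT
7: · MOVVS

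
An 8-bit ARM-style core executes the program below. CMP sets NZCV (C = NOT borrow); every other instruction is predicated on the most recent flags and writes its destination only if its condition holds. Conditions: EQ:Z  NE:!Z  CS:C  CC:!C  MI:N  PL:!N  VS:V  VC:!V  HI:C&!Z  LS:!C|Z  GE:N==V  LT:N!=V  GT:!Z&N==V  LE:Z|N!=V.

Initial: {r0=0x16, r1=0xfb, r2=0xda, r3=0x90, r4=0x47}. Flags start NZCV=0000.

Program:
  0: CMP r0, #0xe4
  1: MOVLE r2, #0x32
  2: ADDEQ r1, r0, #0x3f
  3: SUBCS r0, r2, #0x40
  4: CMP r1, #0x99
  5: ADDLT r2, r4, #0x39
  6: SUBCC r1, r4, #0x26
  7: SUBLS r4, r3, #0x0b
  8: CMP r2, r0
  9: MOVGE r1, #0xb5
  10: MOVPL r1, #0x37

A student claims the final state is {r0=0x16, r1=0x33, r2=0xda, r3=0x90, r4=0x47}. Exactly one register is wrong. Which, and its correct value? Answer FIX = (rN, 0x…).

FIX = (r1, 0xfb)

0: ✓ CMP  NZCV=0000
1: · MOVLE
2: · ADDEQ
3: · SUBCS
4: ✓ CMP  NZCV=0010
5: · ADDLT
6: · SUBCC
7: · SUBLS
8: ✓ CMP  NZCV=1010
9: · MOVGE
10: · MOVPL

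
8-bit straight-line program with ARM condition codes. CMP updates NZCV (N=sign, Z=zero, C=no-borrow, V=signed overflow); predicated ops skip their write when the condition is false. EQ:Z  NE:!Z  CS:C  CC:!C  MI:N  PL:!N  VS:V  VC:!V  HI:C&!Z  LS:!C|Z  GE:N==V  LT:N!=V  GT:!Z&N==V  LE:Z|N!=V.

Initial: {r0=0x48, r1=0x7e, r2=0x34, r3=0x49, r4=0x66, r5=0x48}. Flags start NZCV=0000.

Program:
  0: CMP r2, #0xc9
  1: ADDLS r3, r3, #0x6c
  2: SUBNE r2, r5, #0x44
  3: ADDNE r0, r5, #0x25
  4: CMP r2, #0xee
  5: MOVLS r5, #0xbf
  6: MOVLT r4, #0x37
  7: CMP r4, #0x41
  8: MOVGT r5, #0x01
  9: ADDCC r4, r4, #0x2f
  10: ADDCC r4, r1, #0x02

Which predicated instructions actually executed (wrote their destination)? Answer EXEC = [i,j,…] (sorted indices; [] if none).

0: ✓ CMP  NZCV=0000
1: ✓ ADDLS  r3←0xb5
2: ✓ SUBNE  r2←0x04
3: ✓ ADDNE  r0←0x6d
4: ✓ CMP  NZCV=0000
5: ✓ MOVLS  r5←0xbf
6: · MOVLT
7: ✓ CMP  NZCV=0010
8: ✓ MOVGT  r5←0x01
9: · ADDCC
10: · ADDCC

EXEC = [1,2,3,5,8]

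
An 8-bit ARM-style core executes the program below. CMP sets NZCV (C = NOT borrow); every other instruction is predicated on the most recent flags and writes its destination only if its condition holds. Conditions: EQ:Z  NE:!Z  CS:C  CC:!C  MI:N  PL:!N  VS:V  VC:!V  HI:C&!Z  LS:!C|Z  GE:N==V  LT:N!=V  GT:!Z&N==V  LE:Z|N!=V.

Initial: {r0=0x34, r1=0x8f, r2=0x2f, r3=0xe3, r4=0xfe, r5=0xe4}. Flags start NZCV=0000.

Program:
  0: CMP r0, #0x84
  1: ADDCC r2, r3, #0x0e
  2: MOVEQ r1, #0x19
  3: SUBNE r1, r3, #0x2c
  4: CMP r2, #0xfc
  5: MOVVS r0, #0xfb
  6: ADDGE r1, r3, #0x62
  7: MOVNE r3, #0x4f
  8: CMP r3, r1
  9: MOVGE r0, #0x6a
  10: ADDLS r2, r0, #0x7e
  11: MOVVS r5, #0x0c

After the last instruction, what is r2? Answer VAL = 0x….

0: ✓ CMP  NZCV=1001
1: ✓ ADDCC  r2←0xf1
2: · MOVEQ
3: ✓ SUBNE  r1←0xb7
4: ✓ CMP  NZCV=1000
5: · MOVVS
6: · ADDGE
7: ✓ MOVNE  r3←0x4f
8: ✓ CMP  NZCV=1001
9: ✓ MOVGE  r0←0x6a
10: ✓ ADDLS  r2←0xe8
11: ✓ MOVVS  r5←0x0c

VAL = 0xe8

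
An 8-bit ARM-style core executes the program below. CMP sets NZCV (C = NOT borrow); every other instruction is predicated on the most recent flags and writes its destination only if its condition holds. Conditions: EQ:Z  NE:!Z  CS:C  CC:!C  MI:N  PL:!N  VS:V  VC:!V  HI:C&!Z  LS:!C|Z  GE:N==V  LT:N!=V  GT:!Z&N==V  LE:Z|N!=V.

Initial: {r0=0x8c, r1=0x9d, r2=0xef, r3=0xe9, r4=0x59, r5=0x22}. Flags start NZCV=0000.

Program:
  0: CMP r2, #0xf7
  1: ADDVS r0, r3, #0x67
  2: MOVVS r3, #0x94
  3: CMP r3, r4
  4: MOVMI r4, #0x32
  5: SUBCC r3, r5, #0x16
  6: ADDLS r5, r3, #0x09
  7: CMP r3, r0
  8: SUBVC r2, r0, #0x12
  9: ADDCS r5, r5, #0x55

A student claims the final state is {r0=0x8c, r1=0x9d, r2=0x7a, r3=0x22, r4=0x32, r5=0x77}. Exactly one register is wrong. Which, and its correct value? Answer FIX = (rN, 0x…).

FIX = (r3, 0xe9)

0: ✓ CMP  NZCV=1000
1: · ADDVS
2: · MOVVS
3: ✓ CMP  NZCV=1010
4: ✓ MOVMI  r4←0x32
5: · SUBCC
6: · ADDLS
7: ✓ CMP  NZCV=0010
8: ✓ SUBVC  r2←0x7a
9: ✓ ADDCS  r5←0x77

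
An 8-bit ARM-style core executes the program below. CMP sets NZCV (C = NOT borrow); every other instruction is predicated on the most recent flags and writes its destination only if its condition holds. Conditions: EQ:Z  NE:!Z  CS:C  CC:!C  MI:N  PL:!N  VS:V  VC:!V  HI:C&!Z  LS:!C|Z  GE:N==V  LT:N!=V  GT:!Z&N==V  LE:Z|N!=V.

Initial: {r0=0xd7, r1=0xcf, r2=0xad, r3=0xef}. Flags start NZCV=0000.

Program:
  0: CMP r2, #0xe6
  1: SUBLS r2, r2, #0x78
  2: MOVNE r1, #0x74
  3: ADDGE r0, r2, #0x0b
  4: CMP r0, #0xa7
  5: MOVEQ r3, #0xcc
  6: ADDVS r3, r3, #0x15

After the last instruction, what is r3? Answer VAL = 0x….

VAL = 0xef

[0] flags=1000 → (cmp)
[1] flags=1000 LS?T → r2=0x35
[2] flags=1000 NE?T → r1=0x74
[3] flags=1000 GE?F → skip
[4] flags=0010 → (cmp)
[5] flags=0010 EQ?F → skip
[6] flags=0010 VS?F → skip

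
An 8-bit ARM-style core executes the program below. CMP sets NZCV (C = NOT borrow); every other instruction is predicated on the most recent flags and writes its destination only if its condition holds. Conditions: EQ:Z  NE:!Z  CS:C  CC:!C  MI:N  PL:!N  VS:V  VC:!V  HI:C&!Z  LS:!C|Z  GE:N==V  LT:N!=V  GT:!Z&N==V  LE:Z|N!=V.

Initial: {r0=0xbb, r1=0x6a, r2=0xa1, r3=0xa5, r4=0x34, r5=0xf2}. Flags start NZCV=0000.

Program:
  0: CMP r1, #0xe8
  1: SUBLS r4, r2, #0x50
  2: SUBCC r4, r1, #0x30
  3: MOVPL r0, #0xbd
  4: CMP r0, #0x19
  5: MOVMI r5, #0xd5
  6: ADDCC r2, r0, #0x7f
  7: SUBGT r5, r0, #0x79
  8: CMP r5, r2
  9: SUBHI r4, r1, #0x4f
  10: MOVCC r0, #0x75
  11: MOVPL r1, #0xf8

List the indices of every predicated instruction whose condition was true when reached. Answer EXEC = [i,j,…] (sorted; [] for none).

EXEC = [1,2,5,9,11]

[0] flags=1001 → (cmp)
[1] flags=1001 LS?T → r4=0x51
[2] flags=1001 CC?T → r4=0x3a
[3] flags=1001 PL?F → skip
[4] flags=1010 → (cmp)
[5] flags=1010 MI?T → r5=0xd5
[6] flags=1010 CC?F → skip
[7] flags=1010 GT?F → skip
[8] flags=0010 → (cmp)
[9] flags=0010 HI?T → r4=0x1b
[10] flags=0010 CC?F → skip
[11] flags=0010 PL?T → r1=0xf8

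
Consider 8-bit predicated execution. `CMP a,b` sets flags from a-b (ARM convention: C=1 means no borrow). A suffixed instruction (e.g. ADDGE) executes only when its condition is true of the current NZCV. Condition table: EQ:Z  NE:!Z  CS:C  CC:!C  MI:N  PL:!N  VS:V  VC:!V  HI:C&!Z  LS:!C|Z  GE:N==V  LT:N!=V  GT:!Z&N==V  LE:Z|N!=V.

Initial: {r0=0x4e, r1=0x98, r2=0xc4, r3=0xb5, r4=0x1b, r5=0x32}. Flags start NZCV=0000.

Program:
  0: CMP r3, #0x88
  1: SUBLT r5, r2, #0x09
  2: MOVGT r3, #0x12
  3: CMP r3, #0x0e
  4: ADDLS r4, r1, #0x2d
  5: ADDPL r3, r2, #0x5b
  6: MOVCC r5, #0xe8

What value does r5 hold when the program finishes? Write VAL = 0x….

0: ✓ CMP  NZCV=0010
1: · SUBLT
2: ✓ MOVGT  r3←0x12
3: ✓ CMP  NZCV=0010
4: · ADDLS
5: ✓ ADDPL  r3←0x1f
6: · MOVCC

VAL = 0x32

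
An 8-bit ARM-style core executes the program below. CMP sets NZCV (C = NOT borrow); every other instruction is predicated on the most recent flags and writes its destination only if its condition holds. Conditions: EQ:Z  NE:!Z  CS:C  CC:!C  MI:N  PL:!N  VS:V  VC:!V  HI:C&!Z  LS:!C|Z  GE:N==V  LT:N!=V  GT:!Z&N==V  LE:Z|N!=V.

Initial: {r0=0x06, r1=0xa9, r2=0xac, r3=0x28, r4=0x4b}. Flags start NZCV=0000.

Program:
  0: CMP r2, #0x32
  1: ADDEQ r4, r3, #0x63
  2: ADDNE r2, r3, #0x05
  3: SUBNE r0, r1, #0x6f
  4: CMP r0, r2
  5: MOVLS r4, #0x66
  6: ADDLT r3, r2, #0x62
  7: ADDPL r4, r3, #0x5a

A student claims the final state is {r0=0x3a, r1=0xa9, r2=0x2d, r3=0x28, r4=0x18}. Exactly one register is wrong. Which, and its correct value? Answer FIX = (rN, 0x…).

FIX = (r4, 0x82)

[0] flags=0011 → (cmp)
[1] flags=0011 EQ?F → skip
[2] flags=0011 NE?T → r2=0x2d
[3] flags=0011 NE?T → r0=0x3a
[4] flags=0010 → (cmp)
[5] flags=0010 LS?F → skip
[6] flags=0010 LT?F → skip
[7] flags=0010 PL?T → r4=0x82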